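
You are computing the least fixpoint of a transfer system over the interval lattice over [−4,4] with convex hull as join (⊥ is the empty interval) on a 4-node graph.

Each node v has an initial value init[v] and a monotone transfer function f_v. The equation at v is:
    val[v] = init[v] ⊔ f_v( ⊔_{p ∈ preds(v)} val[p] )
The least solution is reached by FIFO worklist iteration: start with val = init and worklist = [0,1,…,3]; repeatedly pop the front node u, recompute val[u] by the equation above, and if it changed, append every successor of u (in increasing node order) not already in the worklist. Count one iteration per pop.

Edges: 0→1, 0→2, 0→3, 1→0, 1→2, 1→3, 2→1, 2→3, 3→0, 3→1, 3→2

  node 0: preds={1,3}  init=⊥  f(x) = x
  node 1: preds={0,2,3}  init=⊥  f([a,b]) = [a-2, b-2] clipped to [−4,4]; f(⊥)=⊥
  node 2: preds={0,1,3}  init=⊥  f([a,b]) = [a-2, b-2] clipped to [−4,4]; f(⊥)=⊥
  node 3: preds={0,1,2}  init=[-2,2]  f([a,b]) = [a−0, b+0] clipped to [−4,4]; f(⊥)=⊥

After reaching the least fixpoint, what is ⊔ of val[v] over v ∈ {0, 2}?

[-4,2]

Worklist (8 pops):
  #1 pop 0: in=[-2,2] → [-2,2] (was ⊥); enqueue []
  #2 pop 1: in=[-2,2] → [-4,0] (was ⊥); enqueue [0]
  #3 pop 2: in=[-4,2] → [-4,0] (was ⊥); enqueue [1]
  #4 pop 3: in=[-4,2] → [-4,2] (was [-2,2]); enqueue [2]
  #5 pop 0: in=[-4,2] → [-4,2] (was [-2,2]); enqueue [3]
  #6 pop 1: in=[-4,2] → [-4,0] (no change)
  #7 pop 2: in=[-4,2] → [-4,0] (no change)
  #8 pop 3: in=[-4,2] → [-4,2] (no change)

Fixpoint:
  val[0] = [-4,2]
  val[1] = [-4,0]
  val[2] = [-4,0]
  val[3] = [-4,2]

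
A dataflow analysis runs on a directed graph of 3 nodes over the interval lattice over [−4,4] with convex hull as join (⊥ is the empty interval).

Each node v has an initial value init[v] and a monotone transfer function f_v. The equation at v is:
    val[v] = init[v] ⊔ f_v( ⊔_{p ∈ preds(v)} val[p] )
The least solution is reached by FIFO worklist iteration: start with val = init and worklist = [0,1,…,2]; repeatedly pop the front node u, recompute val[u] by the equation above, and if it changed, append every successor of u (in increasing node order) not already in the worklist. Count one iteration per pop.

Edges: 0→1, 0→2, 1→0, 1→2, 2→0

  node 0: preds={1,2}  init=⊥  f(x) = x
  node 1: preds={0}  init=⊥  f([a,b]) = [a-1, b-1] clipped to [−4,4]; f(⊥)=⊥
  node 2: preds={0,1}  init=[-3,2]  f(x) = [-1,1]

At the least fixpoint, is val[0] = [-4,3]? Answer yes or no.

Trace (6 dequeues):
  [1] u=0 | in [-3,2] | out [-3,2] | prev ⊥ | push {}
  [2] u=1 | in [-3,2] | out [-4,1] | prev ⊥ | push {0}
  [3] u=2 | in [-4,2] | out [-3,2] | ==
  [4] u=0 | in [-4,2] | out [-4,2] | prev [-3,2] | push {1,2}
  [5] u=1 | in [-4,2] | out [-4,1] | ==
  [6] u=2 | in [-4,2] | out [-3,2] | ==

Converged values:
  [0] [-4,2]
  [1] [-4,1]
  [2] [-3,2]

no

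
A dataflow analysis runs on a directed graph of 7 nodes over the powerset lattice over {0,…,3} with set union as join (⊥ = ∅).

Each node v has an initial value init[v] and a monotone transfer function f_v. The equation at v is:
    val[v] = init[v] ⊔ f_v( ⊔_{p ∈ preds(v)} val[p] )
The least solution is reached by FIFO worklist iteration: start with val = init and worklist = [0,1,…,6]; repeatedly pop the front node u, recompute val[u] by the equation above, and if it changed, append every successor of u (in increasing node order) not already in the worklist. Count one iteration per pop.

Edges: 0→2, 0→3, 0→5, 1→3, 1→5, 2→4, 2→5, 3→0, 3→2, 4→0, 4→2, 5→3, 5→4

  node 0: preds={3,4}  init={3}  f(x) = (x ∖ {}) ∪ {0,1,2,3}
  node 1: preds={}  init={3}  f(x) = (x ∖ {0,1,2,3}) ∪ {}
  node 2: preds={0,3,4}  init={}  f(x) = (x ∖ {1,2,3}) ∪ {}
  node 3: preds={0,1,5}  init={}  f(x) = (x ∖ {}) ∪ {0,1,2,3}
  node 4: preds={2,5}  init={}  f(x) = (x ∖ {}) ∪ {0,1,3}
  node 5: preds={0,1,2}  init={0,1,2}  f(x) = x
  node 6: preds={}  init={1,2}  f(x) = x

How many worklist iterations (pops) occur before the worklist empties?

Trace (11 dequeues):
  [1] u=0 | in {} | out {0,1,2,3} | prev {3} | push {}
  [2] u=1 | in {} | out {3} | ==
  [3] u=2 | in {0,1,2,3} | out {0} | prev {} | push {}
  [4] u=3 | in {0,1,2,3} | out {0,1,2,3} | prev {} | push {0,2}
  [5] u=4 | in {0,1,2} | out {0,1,2,3} | prev {} | push {}
  [6] u=5 | in {0,1,2,3} | out {0,1,2,3} | prev {0,1,2} | push {3,4}
  [7] u=6 | in {} | out {1,2} | ==
  [8] u=0 | in {0,1,2,3} | out {0,1,2,3} | ==
  [9] u=2 | in {0,1,2,3} | out {0} | ==
  [10] u=3 | in {0,1,2,3} | out {0,1,2,3} | ==
  [11] u=4 | in {0,1,2,3} | out {0,1,2,3} | ==

Converged values:
  [0] {0,1,2,3}
  [1] {3}
  [2] {0}
  [3] {0,1,2,3}
  [4] {0,1,2,3}
  [5] {0,1,2,3}
  [6] {1,2}

11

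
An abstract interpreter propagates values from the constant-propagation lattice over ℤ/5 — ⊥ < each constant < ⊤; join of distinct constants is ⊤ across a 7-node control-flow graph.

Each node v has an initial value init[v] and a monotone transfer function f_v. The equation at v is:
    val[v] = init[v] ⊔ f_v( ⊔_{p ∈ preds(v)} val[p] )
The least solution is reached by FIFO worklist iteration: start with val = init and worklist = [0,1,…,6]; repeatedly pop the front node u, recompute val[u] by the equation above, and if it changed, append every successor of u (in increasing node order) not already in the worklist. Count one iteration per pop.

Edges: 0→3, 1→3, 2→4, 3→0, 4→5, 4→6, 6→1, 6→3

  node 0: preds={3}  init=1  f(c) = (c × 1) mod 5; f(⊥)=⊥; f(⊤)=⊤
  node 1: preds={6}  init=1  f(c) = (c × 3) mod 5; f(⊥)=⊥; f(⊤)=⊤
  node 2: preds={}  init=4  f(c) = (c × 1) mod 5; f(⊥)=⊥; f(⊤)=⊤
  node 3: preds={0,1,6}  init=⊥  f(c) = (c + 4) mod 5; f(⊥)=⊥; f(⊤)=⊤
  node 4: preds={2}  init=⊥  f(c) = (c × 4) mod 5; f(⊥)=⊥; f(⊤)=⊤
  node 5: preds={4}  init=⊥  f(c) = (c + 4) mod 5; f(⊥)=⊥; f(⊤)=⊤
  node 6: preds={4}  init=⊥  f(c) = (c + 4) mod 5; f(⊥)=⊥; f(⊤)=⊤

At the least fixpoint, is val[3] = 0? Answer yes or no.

no

Worklist (11 pops):
  #1 pop 0: in=⊥ → 1 (no change)
  #2 pop 1: in=⊥ → 1 (no change)
  #3 pop 2: in=⊥ → 4 (no change)
  #4 pop 3: in=1 → 0 (was ⊥); enqueue [0]
  #5 pop 4: in=4 → 1 (was ⊥); enqueue []
  #6 pop 5: in=1 → 0 (was ⊥); enqueue []
  #7 pop 6: in=1 → 0 (was ⊥); enqueue [1,3]
  #8 pop 0: in=0 → ⊤ (was 1); enqueue []
  #9 pop 1: in=0 → ⊤ (was 1); enqueue []
  #10 pop 3: in=⊤ → ⊤ (was 0); enqueue [0]
  #11 pop 0: in=⊤ → ⊤ (no change)

Fixpoint:
  val[0] = ⊤
  val[1] = ⊤
  val[2] = 4
  val[3] = ⊤
  val[4] = 1
  val[5] = 0
  val[6] = 0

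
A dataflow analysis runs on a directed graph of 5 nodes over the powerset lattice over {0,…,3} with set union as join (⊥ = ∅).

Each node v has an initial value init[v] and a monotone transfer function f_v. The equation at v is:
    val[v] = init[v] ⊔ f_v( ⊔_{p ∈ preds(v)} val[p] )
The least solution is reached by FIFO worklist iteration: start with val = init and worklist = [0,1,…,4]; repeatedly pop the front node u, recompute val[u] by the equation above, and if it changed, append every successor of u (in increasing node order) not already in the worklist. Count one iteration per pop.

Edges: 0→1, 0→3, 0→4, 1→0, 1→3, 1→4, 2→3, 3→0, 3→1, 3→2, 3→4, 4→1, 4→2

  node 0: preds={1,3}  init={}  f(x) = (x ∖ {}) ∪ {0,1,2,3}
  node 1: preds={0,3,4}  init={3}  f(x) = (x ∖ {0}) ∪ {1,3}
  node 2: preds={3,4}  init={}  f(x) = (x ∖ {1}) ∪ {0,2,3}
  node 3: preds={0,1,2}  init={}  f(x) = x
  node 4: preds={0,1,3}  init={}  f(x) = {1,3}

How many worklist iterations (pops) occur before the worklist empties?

Iteration log — 8 steps:
  step 1. node 0  ⊔preds={3}  new={0,1,2,3}  old={}  +wl: 
  step 2. node 1  ⊔preds={0,1,2,3}  new={1,2,3}  old={3}  +wl: 0
  step 3. node 2  ⊔preds={}  new={0,2,3}  old={}  +wl: 
  step 4. node 3  ⊔preds={0,1,2,3}  new={0,1,2,3}  old={}  +wl: 1,2
  step 5. node 4  ⊔preds={0,1,2,3}  new={1,3}  old={}  +wl: 
  step 6. node 0  ⊔preds={0,1,2,3}  new={0,1,2,3}  stable
  step 7. node 1  ⊔preds={0,1,2,3}  new={1,2,3}  stable
  step 8. node 2  ⊔preds={0,1,2,3}  new={0,2,3}  stable

Least fixpoint reached:
  node 0: {0,1,2,3}
  node 1: {1,2,3}
  node 2: {0,2,3}
  node 3: {0,1,2,3}
  node 4: {1,3}

8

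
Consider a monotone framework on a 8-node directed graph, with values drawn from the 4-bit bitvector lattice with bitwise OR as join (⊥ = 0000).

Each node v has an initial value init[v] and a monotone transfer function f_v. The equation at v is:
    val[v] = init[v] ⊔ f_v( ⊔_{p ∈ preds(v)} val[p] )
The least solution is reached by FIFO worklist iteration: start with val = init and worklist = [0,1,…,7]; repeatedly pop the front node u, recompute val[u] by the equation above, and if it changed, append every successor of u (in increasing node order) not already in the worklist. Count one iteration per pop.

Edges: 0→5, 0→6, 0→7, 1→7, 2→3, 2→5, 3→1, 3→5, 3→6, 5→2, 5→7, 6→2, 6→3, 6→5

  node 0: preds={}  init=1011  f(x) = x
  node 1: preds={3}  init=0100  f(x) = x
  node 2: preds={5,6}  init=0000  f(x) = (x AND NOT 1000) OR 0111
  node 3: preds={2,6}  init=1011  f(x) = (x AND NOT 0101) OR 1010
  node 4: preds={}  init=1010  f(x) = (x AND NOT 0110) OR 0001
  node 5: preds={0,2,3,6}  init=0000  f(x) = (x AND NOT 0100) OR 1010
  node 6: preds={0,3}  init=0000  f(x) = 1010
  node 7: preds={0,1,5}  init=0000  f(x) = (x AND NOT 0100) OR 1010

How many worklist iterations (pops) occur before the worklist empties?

11

Trace (11 dequeues):
  [1] u=0 | in 0000 | out 1011 | ==
  [2] u=1 | in 1011 | out 1111 | prev 0100 | push {}
  [3] u=2 | in 0000 | out 0111 | prev 0000 | push {}
  [4] u=3 | in 0111 | out 1011 | ==
  [5] u=4 | in 0000 | out 1011 | prev 1010 | push {}
  [6] u=5 | in 1111 | out 1011 | prev 0000 | push {2}
  [7] u=6 | in 1011 | out 1010 | prev 0000 | push {3,5}
  [8] u=7 | in 1111 | out 1011 | prev 0000 | push {}
  [9] u=2 | in 1011 | out 0111 | ==
  [10] u=3 | in 1111 | out 1011 | ==
  [11] u=5 | in 1111 | out 1011 | ==

Converged values:
  [0] 1011
  [1] 1111
  [2] 0111
  [3] 1011
  [4] 1011
  [5] 1011
  [6] 1010
  [7] 1011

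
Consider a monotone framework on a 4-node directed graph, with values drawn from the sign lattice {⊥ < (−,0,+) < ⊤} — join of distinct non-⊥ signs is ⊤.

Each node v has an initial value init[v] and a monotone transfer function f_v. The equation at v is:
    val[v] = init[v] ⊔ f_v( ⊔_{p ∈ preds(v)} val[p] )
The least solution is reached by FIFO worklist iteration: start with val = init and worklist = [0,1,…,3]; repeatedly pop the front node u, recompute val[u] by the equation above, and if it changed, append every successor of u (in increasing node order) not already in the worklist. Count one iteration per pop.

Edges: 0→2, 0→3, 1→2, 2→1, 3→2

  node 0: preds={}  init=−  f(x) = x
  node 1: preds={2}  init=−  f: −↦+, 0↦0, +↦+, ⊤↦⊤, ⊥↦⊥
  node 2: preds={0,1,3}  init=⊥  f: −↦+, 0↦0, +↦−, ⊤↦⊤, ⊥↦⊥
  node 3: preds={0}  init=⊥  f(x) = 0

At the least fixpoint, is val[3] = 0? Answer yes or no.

yes

Worklist (7 pops):
  #1 pop 0: in=⊥ → − (no change)
  #2 pop 1: in=⊥ → − (no change)
  #3 pop 2: in=− → + (was ⊥); enqueue [1]
  #4 pop 3: in=− → 0 (was ⊥); enqueue [2]
  #5 pop 1: in=+ → ⊤ (was −); enqueue []
  #6 pop 2: in=⊤ → ⊤ (was +); enqueue [1]
  #7 pop 1: in=⊤ → ⊤ (no change)

Fixpoint:
  val[0] = −
  val[1] = ⊤
  val[2] = ⊤
  val[3] = 0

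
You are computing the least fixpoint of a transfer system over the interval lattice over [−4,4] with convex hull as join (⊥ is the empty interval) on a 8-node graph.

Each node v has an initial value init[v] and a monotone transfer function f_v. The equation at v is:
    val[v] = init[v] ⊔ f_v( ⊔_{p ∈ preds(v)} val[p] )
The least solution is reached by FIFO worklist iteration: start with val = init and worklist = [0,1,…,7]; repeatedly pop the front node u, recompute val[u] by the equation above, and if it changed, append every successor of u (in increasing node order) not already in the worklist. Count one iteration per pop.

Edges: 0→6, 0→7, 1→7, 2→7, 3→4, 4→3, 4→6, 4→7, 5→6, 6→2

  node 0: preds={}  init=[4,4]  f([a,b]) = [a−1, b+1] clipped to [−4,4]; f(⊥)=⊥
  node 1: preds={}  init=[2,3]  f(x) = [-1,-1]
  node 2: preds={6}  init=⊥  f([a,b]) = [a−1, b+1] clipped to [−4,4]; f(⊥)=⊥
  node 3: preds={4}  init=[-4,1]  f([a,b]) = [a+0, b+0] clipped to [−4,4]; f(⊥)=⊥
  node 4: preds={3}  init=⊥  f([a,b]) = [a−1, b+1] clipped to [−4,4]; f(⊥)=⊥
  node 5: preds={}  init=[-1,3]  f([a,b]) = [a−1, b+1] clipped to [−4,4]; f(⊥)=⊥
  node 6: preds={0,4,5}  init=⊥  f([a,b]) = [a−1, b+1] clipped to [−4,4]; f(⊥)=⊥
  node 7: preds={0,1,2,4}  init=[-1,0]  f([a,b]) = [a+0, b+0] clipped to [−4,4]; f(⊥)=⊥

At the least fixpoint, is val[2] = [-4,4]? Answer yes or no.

yes

Trace (19 dequeues):
  [1] u=0 | in ⊥ | out [4,4] | ==
  [2] u=1 | in ⊥ | out [-1,3] | prev [2,3] | push {}
  [3] u=2 | in ⊥ | out ⊥ | ==
  [4] u=3 | in ⊥ | out [-4,1] | ==
  [5] u=4 | in [-4,1] | out [-4,2] | prev ⊥ | push {3}
  [6] u=5 | in ⊥ | out [-1,3] | ==
  [7] u=6 | in [-4,4] | out [-4,4] | prev ⊥ | push {2}
  [8] u=7 | in [-4,4] | out [-4,4] | prev [-1,0] | push {}
  [9] u=3 | in [-4,2] | out [-4,2] | prev [-4,1] | push {4}
  [10] u=2 | in [-4,4] | out [-4,4] | prev ⊥ | push {7}
  [11] u=4 | in [-4,2] | out [-4,3] | prev [-4,2] | push {3,6}
  [12] u=7 | in [-4,4] | out [-4,4] | ==
  [13] u=3 | in [-4,3] | out [-4,3] | prev [-4,2] | push {4}
  [14] u=6 | in [-4,4] | out [-4,4] | ==
  [15] u=4 | in [-4,3] | out [-4,4] | prev [-4,3] | push {3,6,7}
  [16] u=3 | in [-4,4] | out [-4,4] | prev [-4,3] | push {4}
  [17] u=6 | in [-4,4] | out [-4,4] | ==
  [18] u=7 | in [-4,4] | out [-4,4] | ==
  [19] u=4 | in [-4,4] | out [-4,4] | ==

Converged values:
  [0] [4,4]
  [1] [-1,3]
  [2] [-4,4]
  [3] [-4,4]
  [4] [-4,4]
  [5] [-1,3]
  [6] [-4,4]
  [7] [-4,4]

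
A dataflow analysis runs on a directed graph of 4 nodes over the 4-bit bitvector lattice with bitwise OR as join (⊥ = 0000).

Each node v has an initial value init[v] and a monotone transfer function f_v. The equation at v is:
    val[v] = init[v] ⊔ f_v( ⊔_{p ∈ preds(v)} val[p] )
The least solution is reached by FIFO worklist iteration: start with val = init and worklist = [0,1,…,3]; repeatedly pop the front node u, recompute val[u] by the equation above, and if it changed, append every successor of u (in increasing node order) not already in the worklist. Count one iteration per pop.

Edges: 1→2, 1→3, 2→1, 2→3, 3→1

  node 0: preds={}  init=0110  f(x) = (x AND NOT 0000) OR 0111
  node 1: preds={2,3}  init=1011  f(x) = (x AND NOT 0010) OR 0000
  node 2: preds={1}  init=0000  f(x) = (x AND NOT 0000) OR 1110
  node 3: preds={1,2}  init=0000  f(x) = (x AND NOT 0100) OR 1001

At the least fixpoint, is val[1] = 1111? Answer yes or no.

yes

Worklist (7 pops):
  #1 pop 0: in=0000 → 0111 (was 0110); enqueue []
  #2 pop 1: in=0000 → 1011 (no change)
  #3 pop 2: in=1011 → 1111 (was 0000); enqueue [1]
  #4 pop 3: in=1111 → 1011 (was 0000); enqueue []
  #5 pop 1: in=1111 → 1111 (was 1011); enqueue [2,3]
  #6 pop 2: in=1111 → 1111 (no change)
  #7 pop 3: in=1111 → 1011 (no change)

Fixpoint:
  val[0] = 0111
  val[1] = 1111
  val[2] = 1111
  val[3] = 1011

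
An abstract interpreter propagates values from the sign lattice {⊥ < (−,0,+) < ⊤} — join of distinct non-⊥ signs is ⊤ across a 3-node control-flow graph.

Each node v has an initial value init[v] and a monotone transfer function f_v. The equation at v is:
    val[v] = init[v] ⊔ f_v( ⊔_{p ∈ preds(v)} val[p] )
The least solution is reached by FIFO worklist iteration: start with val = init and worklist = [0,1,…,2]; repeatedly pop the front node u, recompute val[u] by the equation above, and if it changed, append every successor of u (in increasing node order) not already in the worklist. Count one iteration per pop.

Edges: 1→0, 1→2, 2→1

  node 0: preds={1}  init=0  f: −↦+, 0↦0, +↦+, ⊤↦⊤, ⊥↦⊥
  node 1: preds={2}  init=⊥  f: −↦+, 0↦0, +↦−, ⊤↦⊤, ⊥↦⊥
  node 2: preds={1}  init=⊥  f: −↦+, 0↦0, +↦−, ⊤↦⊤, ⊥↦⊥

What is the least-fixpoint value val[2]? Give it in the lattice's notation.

Worklist (3 pops):
  #1 pop 0: in=⊥ → 0 (no change)
  #2 pop 1: in=⊥ → ⊥ (no change)
  #3 pop 2: in=⊥ → ⊥ (no change)

Fixpoint:
  val[0] = 0
  val[1] = ⊥
  val[2] = ⊥

⊥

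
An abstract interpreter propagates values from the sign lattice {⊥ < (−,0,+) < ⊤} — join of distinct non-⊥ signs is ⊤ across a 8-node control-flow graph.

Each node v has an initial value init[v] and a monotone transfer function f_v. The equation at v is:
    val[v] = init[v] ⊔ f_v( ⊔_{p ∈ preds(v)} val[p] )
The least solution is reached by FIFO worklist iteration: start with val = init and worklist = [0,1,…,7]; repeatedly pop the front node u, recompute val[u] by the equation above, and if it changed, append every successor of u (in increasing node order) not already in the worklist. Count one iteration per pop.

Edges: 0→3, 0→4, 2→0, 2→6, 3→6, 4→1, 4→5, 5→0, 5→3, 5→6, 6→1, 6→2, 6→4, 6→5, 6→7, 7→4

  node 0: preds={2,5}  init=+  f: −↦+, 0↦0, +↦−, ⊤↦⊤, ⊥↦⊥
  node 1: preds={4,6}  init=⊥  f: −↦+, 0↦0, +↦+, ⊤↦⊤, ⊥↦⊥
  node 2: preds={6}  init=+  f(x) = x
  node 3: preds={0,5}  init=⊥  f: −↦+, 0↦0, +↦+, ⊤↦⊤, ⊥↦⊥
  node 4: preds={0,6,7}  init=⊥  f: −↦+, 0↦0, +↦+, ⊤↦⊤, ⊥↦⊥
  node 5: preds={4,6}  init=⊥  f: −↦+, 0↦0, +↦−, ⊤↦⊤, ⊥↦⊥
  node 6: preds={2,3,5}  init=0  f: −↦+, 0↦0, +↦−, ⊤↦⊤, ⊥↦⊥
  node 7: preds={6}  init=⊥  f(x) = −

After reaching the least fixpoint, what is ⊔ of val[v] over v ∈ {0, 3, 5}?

⊤

Iteration log — 14 steps:
  step 1. node 0  ⊔preds=+  new=⊤  old=+  +wl: 
  step 2. node 1  ⊔preds=0  new=0  old=⊥  +wl: 
  step 3. node 2  ⊔preds=0  new=⊤  old=+  +wl: 0
  step 4. node 3  ⊔preds=⊤  new=⊤  old=⊥  +wl: 
  step 5. node 4  ⊔preds=⊤  new=⊤  old=⊥  +wl: 1
  step 6. node 5  ⊔preds=⊤  new=⊤  old=⊥  +wl: 3
  step 7. node 6  ⊔preds=⊤  new=⊤  old=0  +wl: 2,4,5
  step 8. node 7  ⊔preds=⊤  new=−  old=⊥  +wl: 
  step 9. node 0  ⊔preds=⊤  new=⊤  stable
  step 10. node 1  ⊔preds=⊤  new=⊤  old=0  +wl: 
  step 11. node 3  ⊔preds=⊤  new=⊤  stable
  step 12. node 2  ⊔preds=⊤  new=⊤  stable
  step 13. node 4  ⊔preds=⊤  new=⊤  stable
  step 14. node 5  ⊔preds=⊤  new=⊤  stable

Least fixpoint reached:
  node 0: ⊤
  node 1: ⊤
  node 2: ⊤
  node 3: ⊤
  node 4: ⊤
  node 5: ⊤
  node 6: ⊤
  node 7: −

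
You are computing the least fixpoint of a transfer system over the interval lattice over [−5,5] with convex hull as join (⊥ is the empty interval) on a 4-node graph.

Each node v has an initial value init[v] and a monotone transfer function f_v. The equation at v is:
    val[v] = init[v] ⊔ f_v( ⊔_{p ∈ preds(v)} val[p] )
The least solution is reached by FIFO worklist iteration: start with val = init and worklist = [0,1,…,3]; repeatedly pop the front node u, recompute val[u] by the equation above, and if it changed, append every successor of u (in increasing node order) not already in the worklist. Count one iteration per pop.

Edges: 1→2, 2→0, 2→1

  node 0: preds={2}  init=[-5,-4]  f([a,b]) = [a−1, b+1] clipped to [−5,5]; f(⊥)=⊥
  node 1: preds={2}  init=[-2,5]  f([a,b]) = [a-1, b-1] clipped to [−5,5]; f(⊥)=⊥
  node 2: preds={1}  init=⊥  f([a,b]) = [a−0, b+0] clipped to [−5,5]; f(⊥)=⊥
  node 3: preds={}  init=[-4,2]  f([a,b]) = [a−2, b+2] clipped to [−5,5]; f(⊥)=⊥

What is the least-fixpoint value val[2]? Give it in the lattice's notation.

Iteration log — 15 steps:
  step 1. node 0  ⊔preds=⊥  new=[-5,-4]  stable
  step 2. node 1  ⊔preds=⊥  new=[-2,5]  stable
  step 3. node 2  ⊔preds=[-2,5]  new=[-2,5]  old=⊥  +wl: 0,1
  step 4. node 3  ⊔preds=⊥  new=[-4,2]  stable
  step 5. node 0  ⊔preds=[-2,5]  new=[-5,5]  old=[-5,-4]  +wl: 
  step 6. node 1  ⊔preds=[-2,5]  new=[-3,5]  old=[-2,5]  +wl: 2
  step 7. node 2  ⊔preds=[-3,5]  new=[-3,5]  old=[-2,5]  +wl: 0,1
  step 8. node 0  ⊔preds=[-3,5]  new=[-5,5]  stable
  step 9. node 1  ⊔preds=[-3,5]  new=[-4,5]  old=[-3,5]  +wl: 2
  step 10. node 2  ⊔preds=[-4,5]  new=[-4,5]  old=[-3,5]  +wl: 0,1
  step 11. node 0  ⊔preds=[-4,5]  new=[-5,5]  stable
  step 12. node 1  ⊔preds=[-4,5]  new=[-5,5]  old=[-4,5]  +wl: 2
  step 13. node 2  ⊔preds=[-5,5]  new=[-5,5]  old=[-4,5]  +wl: 0,1
  step 14. node 0  ⊔preds=[-5,5]  new=[-5,5]  stable
  step 15. node 1  ⊔preds=[-5,5]  new=[-5,5]  stable

Least fixpoint reached:
  node 0: [-5,5]
  node 1: [-5,5]
  node 2: [-5,5]
  node 3: [-4,2]

[-5,5]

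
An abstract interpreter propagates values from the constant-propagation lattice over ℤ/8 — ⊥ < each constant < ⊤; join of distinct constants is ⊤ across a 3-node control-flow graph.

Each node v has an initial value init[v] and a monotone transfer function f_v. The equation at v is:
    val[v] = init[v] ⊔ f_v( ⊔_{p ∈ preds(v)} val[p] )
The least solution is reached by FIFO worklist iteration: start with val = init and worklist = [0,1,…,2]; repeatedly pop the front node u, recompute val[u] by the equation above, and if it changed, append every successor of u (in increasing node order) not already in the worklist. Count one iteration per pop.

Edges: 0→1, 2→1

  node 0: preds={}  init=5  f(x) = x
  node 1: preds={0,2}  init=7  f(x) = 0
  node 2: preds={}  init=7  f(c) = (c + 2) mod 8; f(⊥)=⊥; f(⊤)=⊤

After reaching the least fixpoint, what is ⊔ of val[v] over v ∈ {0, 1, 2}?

Trace (3 dequeues):
  [1] u=0 | in ⊥ | out 5 | ==
  [2] u=1 | in ⊤ | out ⊤ | prev 7 | push {}
  [3] u=2 | in ⊥ | out 7 | ==

Converged values:
  [0] 5
  [1] ⊤
  [2] 7

⊤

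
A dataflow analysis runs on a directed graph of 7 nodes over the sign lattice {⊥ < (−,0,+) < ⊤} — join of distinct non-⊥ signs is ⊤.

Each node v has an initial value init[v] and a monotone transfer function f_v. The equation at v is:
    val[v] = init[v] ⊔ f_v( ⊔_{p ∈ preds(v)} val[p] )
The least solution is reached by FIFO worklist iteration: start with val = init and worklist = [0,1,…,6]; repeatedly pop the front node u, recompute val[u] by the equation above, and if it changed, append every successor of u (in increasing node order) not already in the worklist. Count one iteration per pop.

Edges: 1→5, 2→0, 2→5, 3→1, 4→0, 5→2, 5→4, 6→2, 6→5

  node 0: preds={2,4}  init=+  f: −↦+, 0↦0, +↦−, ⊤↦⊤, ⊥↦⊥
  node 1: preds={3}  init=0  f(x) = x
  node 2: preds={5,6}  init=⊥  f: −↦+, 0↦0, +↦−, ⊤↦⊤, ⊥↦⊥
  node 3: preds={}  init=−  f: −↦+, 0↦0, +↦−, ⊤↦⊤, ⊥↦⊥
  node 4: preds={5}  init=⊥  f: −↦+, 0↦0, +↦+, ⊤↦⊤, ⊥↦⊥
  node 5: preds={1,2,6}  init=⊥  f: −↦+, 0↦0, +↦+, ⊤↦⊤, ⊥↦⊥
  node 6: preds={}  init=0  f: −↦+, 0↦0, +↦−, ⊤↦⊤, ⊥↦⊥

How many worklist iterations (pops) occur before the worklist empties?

12

Iteration log — 12 steps:
  step 1. node 0  ⊔preds=⊥  new=+  stable
  step 2. node 1  ⊔preds=−  new=⊤  old=0  +wl: 
  step 3. node 2  ⊔preds=0  new=0  old=⊥  +wl: 0
  step 4. node 3  ⊔preds=⊥  new=−  stable
  step 5. node 4  ⊔preds=⊥  new=⊥  stable
  step 6. node 5  ⊔preds=⊤  new=⊤  old=⊥  +wl: 2,4
  step 7. node 6  ⊔preds=⊥  new=0  stable
  step 8. node 0  ⊔preds=0  new=⊤  old=+  +wl: 
  step 9. node 2  ⊔preds=⊤  new=⊤  old=0  +wl: 0,5
  step 10. node 4  ⊔preds=⊤  new=⊤  old=⊥  +wl: 
  step 11. node 0  ⊔preds=⊤  new=⊤  stable
  step 12. node 5  ⊔preds=⊤  new=⊤  stable

Least fixpoint reached:
  node 0: ⊤
  node 1: ⊤
  node 2: ⊤
  node 3: −
  node 4: ⊤
  node 5: ⊤
  node 6: 0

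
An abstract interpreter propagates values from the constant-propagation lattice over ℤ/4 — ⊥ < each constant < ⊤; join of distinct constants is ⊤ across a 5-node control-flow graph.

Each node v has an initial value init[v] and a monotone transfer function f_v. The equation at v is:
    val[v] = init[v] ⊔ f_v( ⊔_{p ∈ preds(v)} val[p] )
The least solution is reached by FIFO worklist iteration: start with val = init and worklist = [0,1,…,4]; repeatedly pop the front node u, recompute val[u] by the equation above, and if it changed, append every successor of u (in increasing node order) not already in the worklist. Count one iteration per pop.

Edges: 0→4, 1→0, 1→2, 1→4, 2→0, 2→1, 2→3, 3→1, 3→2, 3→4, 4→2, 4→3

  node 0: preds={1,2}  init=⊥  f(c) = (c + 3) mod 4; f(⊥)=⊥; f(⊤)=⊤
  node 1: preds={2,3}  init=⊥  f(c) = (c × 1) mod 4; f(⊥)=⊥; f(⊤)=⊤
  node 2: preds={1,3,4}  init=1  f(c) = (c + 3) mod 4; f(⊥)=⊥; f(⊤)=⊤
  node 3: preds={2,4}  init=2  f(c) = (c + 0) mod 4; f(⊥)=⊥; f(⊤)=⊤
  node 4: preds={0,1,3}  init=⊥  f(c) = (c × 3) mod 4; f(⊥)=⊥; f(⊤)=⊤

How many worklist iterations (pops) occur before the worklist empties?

10

Worklist (10 pops):
  #1 pop 0: in=1 → 0 (was ⊥); enqueue []
  #2 pop 1: in=⊤ → ⊤ (was ⊥); enqueue [0]
  #3 pop 2: in=⊤ → ⊤ (was 1); enqueue [1]
  #4 pop 3: in=⊤ → ⊤ (was 2); enqueue [2]
  #5 pop 4: in=⊤ → ⊤ (was ⊥); enqueue [3]
  #6 pop 0: in=⊤ → ⊤ (was 0); enqueue [4]
  #7 pop 1: in=⊤ → ⊤ (no change)
  #8 pop 2: in=⊤ → ⊤ (no change)
  #9 pop 3: in=⊤ → ⊤ (no change)
  #10 pop 4: in=⊤ → ⊤ (no change)

Fixpoint:
  val[0] = ⊤
  val[1] = ⊤
  val[2] = ⊤
  val[3] = ⊤
  val[4] = ⊤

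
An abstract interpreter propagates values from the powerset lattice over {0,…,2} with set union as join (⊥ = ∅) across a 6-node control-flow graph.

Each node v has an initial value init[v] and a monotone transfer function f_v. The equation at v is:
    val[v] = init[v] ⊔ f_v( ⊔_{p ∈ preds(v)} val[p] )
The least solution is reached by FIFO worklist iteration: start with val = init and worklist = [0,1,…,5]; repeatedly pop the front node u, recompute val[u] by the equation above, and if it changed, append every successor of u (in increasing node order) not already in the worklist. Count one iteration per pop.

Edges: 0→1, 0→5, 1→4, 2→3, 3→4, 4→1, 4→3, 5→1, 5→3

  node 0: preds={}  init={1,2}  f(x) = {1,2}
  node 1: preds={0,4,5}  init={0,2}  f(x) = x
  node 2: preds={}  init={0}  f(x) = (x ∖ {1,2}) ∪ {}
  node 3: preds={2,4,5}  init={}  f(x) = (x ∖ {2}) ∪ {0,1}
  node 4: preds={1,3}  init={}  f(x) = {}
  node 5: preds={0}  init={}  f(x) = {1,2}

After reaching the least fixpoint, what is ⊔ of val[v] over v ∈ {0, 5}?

{1,2}

Trace (8 dequeues):
  [1] u=0 | in {} | out {1,2} | ==
  [2] u=1 | in {1,2} | out {0,1,2} | prev {0,2} | push {}
  [3] u=2 | in {} | out {0} | ==
  [4] u=3 | in {0} | out {0,1} | prev {} | push {}
  [5] u=4 | in {0,1,2} | out {} | ==
  [6] u=5 | in {1,2} | out {1,2} | prev {} | push {1,3}
  [7] u=1 | in {1,2} | out {0,1,2} | ==
  [8] u=3 | in {0,1,2} | out {0,1} | ==

Converged values:
  [0] {1,2}
  [1] {0,1,2}
  [2] {0}
  [3] {0,1}
  [4] {}
  [5] {1,2}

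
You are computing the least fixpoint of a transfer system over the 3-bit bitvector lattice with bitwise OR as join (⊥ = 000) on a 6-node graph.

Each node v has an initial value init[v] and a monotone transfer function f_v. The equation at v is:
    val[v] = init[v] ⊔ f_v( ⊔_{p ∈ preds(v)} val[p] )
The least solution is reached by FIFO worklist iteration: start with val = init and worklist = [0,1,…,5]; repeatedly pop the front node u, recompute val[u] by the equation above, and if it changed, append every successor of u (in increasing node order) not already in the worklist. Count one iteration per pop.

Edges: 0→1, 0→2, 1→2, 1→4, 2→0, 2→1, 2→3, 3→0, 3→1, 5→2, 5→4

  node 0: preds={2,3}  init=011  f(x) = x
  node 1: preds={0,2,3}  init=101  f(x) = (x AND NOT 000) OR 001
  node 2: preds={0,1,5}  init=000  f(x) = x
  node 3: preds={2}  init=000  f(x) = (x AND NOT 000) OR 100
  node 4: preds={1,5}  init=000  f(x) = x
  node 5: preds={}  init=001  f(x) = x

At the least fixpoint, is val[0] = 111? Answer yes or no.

Worklist (9 pops):
  #1 pop 0: in=000 → 011 (no change)
  #2 pop 1: in=011 → 111 (was 101); enqueue []
  #3 pop 2: in=111 → 111 (was 000); enqueue [0,1]
  #4 pop 3: in=111 → 111 (was 000); enqueue []
  #5 pop 4: in=111 → 111 (was 000); enqueue []
  #6 pop 5: in=000 → 001 (no change)
  #7 pop 0: in=111 → 111 (was 011); enqueue [2]
  #8 pop 1: in=111 → 111 (no change)
  #9 pop 2: in=111 → 111 (no change)

Fixpoint:
  val[0] = 111
  val[1] = 111
  val[2] = 111
  val[3] = 111
  val[4] = 111
  val[5] = 001

yes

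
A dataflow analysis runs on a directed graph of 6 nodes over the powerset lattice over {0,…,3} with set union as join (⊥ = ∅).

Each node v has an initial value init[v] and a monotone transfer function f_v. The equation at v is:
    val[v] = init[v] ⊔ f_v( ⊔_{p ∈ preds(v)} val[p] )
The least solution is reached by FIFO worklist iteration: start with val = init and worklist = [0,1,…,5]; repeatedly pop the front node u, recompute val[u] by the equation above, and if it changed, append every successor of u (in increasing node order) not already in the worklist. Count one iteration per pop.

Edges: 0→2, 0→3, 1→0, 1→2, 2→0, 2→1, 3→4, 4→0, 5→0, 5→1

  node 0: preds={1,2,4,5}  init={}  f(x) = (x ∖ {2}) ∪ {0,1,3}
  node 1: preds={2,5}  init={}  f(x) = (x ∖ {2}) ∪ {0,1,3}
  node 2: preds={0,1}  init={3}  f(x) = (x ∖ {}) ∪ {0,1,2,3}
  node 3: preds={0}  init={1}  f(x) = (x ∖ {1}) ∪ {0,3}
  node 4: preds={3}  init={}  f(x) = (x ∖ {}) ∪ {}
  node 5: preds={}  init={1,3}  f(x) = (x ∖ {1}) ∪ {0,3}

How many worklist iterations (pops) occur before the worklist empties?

8

Iteration log — 8 steps:
  step 1. node 0  ⊔preds={1,3}  new={0,1,3}  old={}  +wl: 
  step 2. node 1  ⊔preds={1,3}  new={0,1,3}  old={}  +wl: 0
  step 3. node 2  ⊔preds={0,1,3}  new={0,1,2,3}  old={3}  +wl: 1
  step 4. node 3  ⊔preds={0,1,3}  new={0,1,3}  old={1}  +wl: 
  step 5. node 4  ⊔preds={0,1,3}  new={0,1,3}  old={}  +wl: 
  step 6. node 5  ⊔preds={}  new={0,1,3}  old={1,3}  +wl: 
  step 7. node 0  ⊔preds={0,1,2,3}  new={0,1,3}  stable
  step 8. node 1  ⊔preds={0,1,2,3}  new={0,1,3}  stable

Least fixpoint reached:
  node 0: {0,1,3}
  node 1: {0,1,3}
  node 2: {0,1,2,3}
  node 3: {0,1,3}
  node 4: {0,1,3}
  node 5: {0,1,3}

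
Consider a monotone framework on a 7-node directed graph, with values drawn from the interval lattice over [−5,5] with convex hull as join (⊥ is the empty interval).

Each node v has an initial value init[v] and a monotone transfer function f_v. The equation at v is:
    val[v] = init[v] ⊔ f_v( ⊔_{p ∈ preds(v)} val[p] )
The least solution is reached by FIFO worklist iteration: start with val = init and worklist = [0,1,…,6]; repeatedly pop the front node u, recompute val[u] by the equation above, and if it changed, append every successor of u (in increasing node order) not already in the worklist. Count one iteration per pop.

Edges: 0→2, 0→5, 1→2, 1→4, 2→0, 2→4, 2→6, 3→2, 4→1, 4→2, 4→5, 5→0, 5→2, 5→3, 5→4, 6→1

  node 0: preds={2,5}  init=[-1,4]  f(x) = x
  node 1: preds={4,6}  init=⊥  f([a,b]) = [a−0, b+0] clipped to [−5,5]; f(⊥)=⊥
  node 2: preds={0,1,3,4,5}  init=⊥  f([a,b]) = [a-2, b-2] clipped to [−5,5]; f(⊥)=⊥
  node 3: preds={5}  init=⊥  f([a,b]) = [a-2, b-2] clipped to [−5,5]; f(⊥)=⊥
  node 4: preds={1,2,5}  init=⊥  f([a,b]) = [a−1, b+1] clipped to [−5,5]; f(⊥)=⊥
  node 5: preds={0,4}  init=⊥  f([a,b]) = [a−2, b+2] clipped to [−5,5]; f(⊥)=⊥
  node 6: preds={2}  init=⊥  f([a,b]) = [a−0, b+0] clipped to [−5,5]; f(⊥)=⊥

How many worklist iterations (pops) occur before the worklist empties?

19

Worklist (19 pops):
  #1 pop 0: in=⊥ → [-1,4] (no change)
  #2 pop 1: in=⊥ → ⊥ (no change)
  #3 pop 2: in=[-1,4] → [-3,2] (was ⊥); enqueue [0]
  #4 pop 3: in=⊥ → ⊥ (no change)
  #5 pop 4: in=[-3,2] → [-4,3] (was ⊥); enqueue [1,2]
  #6 pop 5: in=[-4,4] → [-5,5] (was ⊥); enqueue [3,4]
  #7 pop 6: in=[-3,2] → [-3,2] (was ⊥); enqueue []
  #8 pop 0: in=[-5,5] → [-5,5] (was [-1,4]); enqueue [5]
  #9 pop 1: in=[-4,3] → [-4,3] (was ⊥); enqueue []
  #10 pop 2: in=[-5,5] → [-5,3] (was [-3,2]); enqueue [0,6]
  #11 pop 3: in=[-5,5] → [-5,3] (was ⊥); enqueue [2]
  #12 pop 4: in=[-5,5] → [-5,5] (was [-4,3]); enqueue [1]
  #13 pop 5: in=[-5,5] → [-5,5] (no change)
  #14 pop 0: in=[-5,5] → [-5,5] (no change)
  #15 pop 6: in=[-5,3] → [-5,3] (was [-3,2]); enqueue []
  #16 pop 2: in=[-5,5] → [-5,3] (no change)
  #17 pop 1: in=[-5,5] → [-5,5] (was [-4,3]); enqueue [2,4]
  #18 pop 2: in=[-5,5] → [-5,3] (no change)
  #19 pop 4: in=[-5,5] → [-5,5] (no change)

Fixpoint:
  val[0] = [-5,5]
  val[1] = [-5,5]
  val[2] = [-5,3]
  val[3] = [-5,3]
  val[4] = [-5,5]
  val[5] = [-5,5]
  val[6] = [-5,3]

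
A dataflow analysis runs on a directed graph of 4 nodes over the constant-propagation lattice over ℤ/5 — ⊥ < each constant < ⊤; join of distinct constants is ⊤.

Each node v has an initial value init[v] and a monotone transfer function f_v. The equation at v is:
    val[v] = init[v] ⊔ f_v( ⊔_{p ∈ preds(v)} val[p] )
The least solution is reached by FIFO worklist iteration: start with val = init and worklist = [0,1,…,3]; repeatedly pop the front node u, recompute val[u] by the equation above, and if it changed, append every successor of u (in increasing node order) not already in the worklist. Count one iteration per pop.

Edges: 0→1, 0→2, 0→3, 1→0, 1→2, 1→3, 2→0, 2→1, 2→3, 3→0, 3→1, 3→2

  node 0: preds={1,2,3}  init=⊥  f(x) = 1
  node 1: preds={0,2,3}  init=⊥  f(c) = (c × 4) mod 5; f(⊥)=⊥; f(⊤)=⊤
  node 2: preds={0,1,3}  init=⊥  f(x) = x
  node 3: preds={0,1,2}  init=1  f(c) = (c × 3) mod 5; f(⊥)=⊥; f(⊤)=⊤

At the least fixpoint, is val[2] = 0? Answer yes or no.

no

Iteration log — 9 steps:
  step 1. node 0  ⊔preds=1  new=1  old=⊥  +wl: 
  step 2. node 1  ⊔preds=1  new=4  old=⊥  +wl: 0
  step 3. node 2  ⊔preds=⊤  new=⊤  old=⊥  +wl: 1
  step 4. node 3  ⊔preds=⊤  new=⊤  old=1  +wl: 2
  step 5. node 0  ⊔preds=⊤  new=1  stable
  step 6. node 1  ⊔preds=⊤  new=⊤  old=4  +wl: 0,3
  step 7. node 2  ⊔preds=⊤  new=⊤  stable
  step 8. node 0  ⊔preds=⊤  new=1  stable
  step 9. node 3  ⊔preds=⊤  new=⊤  stable

Least fixpoint reached:
  node 0: 1
  node 1: ⊤
  node 2: ⊤
  node 3: ⊤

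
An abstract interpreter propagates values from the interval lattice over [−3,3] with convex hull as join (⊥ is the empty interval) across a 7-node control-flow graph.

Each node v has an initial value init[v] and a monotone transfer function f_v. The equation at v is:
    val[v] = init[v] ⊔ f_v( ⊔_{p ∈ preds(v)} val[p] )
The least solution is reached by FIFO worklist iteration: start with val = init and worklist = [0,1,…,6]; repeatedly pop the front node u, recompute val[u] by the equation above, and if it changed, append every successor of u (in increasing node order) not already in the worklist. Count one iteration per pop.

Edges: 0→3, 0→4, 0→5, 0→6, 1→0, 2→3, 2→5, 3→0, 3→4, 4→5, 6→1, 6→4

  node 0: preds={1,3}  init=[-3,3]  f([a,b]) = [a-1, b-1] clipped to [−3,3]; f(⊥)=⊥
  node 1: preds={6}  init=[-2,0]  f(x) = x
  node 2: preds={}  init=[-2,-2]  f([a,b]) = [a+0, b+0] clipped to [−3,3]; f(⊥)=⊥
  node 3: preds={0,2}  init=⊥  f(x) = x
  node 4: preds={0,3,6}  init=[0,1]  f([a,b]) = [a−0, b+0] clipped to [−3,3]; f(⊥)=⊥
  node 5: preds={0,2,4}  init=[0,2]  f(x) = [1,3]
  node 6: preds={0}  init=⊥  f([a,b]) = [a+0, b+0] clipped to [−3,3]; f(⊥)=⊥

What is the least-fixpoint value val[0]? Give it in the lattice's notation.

Iteration log — 11 steps:
  step 1. node 0  ⊔preds=[-2,0]  new=[-3,3]  stable
  step 2. node 1  ⊔preds=⊥  new=[-2,0]  stable
  step 3. node 2  ⊔preds=⊥  new=[-2,-2]  stable
  step 4. node 3  ⊔preds=[-3,3]  new=[-3,3]  old=⊥  +wl: 0
  step 5. node 4  ⊔preds=[-3,3]  new=[-3,3]  old=[0,1]  +wl: 
  step 6. node 5  ⊔preds=[-3,3]  new=[0,3]  old=[0,2]  +wl: 
  step 7. node 6  ⊔preds=[-3,3]  new=[-3,3]  old=⊥  +wl: 1,4
  step 8. node 0  ⊔preds=[-3,3]  new=[-3,3]  stable
  step 9. node 1  ⊔preds=[-3,3]  new=[-3,3]  old=[-2,0]  +wl: 0
  step 10. node 4  ⊔preds=[-3,3]  new=[-3,3]  stable
  step 11. node 0  ⊔preds=[-3,3]  new=[-3,3]  stable

Least fixpoint reached:
  node 0: [-3,3]
  node 1: [-3,3]
  node 2: [-2,-2]
  node 3: [-3,3]
  node 4: [-3,3]
  node 5: [0,3]
  node 6: [-3,3]

[-3,3]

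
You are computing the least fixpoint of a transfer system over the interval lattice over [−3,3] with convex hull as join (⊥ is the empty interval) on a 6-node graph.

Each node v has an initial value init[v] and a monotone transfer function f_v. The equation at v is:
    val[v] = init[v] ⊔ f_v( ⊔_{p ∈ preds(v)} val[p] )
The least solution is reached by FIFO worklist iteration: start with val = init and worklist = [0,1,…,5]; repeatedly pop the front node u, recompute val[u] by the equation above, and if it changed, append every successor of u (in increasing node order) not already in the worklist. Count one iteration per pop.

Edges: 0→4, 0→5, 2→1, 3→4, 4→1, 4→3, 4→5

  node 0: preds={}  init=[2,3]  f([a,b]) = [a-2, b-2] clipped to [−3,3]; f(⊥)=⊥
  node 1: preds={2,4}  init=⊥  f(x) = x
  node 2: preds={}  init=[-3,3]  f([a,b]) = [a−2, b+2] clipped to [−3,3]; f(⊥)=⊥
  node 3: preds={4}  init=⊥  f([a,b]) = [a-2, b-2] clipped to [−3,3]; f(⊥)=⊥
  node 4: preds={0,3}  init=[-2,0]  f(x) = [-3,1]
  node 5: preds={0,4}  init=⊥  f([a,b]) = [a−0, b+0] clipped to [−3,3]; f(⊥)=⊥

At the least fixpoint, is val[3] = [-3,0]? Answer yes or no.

Trace (9 dequeues):
  [1] u=0 | in ⊥ | out [2,3] | ==
  [2] u=1 | in [-3,3] | out [-3,3] | prev ⊥ | push {}
  [3] u=2 | in ⊥ | out [-3,3] | ==
  [4] u=3 | in [-2,0] | out [-3,-2] | prev ⊥ | push {}
  [5] u=4 | in [-3,3] | out [-3,1] | prev [-2,0] | push {1,3}
  [6] u=5 | in [-3,3] | out [-3,3] | prev ⊥ | push {}
  [7] u=1 | in [-3,3] | out [-3,3] | ==
  [8] u=3 | in [-3,1] | out [-3,-1] | prev [-3,-2] | push {4}
  [9] u=4 | in [-3,3] | out [-3,1] | ==

Converged values:
  [0] [2,3]
  [1] [-3,3]
  [2] [-3,3]
  [3] [-3,-1]
  [4] [-3,1]
  [5] [-3,3]

no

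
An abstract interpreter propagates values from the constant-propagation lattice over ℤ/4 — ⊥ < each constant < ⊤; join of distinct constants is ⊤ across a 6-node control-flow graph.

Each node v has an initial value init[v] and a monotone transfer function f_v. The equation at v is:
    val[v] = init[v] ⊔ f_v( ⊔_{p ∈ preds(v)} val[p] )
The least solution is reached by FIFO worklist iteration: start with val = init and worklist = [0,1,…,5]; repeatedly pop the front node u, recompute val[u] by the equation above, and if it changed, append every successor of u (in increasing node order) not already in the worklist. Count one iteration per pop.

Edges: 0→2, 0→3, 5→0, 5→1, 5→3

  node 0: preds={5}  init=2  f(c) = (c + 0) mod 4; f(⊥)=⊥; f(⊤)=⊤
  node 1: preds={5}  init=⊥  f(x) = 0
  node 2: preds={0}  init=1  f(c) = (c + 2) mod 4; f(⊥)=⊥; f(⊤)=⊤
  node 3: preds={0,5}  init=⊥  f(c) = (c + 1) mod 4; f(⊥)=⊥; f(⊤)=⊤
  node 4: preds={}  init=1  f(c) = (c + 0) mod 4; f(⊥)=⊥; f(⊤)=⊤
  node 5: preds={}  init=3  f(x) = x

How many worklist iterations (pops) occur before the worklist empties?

Iteration log — 6 steps:
  step 1. node 0  ⊔preds=3  new=⊤  old=2  +wl: 
  step 2. node 1  ⊔preds=3  new=0  old=⊥  +wl: 
  step 3. node 2  ⊔preds=⊤  new=⊤  old=1  +wl: 
  step 4. node 3  ⊔preds=⊤  new=⊤  old=⊥  +wl: 
  step 5. node 4  ⊔preds=⊥  new=1  stable
  step 6. node 5  ⊔preds=⊥  new=3  stable

Least fixpoint reached:
  node 0: ⊤
  node 1: 0
  node 2: ⊤
  node 3: ⊤
  node 4: 1
  node 5: 3

6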